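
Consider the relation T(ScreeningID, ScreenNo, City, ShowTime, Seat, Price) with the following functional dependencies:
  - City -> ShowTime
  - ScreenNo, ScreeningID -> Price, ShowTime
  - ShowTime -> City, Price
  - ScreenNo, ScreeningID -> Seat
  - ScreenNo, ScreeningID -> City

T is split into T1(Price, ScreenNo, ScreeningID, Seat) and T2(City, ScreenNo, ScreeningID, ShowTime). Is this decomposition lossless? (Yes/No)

T1 ∩ T2 = {ScreenNo, ScreeningID}; its closure under F is {City, Price, ScreenNo, ScreeningID, Seat, ShowTime}.
This includes all of T1, so the common attributes are a superkey of T1 — the join is lossless.

Yes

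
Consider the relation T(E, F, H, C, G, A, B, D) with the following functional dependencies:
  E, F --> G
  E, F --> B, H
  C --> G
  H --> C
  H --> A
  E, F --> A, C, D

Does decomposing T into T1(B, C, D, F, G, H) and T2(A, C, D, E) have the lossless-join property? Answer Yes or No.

No

Common attributes: {C, D}; their closure is {C, D, G}.
Neither T1 nor T2 is contained in that closure, so the decomposition is lossy.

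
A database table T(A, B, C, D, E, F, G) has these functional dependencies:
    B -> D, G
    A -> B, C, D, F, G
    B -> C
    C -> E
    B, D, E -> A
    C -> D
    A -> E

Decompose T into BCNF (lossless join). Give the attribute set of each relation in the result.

{A, B, C, F, G}; {C, D, E}

Candidate keys of the original relation: {A}, {B}.
In {A, B, C, D, E, F, G}, {C} is not a superkey ({C}⁺ restricted to this set is {C, D, E}), so split on C -> D, E into {C, D, E} and {A, B, C, F, G}.
{C, D, E} is in BCNF.
{A, B, C, F, G} is in BCNF.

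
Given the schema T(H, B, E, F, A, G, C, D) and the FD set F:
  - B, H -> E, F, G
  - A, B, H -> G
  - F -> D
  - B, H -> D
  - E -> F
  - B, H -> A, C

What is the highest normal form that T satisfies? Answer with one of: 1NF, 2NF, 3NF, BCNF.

Candidate key: {B, H}. Prime attributes: {B, H}.
For F -> D we have {F}⁺ = {D, F}; {F} is not a superkey, so BCNF fails.
Because {D} is non-prime and the left side of F -> D is not a superkey, the relation is not in 3NF.
No proper subset of a key has a non-prime attribute in its closure, so there is no partial dependency; 2NF holds.

2NF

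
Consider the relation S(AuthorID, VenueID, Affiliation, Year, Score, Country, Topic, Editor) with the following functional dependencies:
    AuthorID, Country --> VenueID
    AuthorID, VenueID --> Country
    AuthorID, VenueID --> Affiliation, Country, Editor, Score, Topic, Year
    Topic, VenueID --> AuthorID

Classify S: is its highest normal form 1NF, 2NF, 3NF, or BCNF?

Candidate keys: {AuthorID, Country}, {AuthorID, VenueID}, {Topic, VenueID}. Prime attributes: {AuthorID, Country, Topic, VenueID}.
Every FD has a superkey on the left, so the relation is in BCNF.

BCNF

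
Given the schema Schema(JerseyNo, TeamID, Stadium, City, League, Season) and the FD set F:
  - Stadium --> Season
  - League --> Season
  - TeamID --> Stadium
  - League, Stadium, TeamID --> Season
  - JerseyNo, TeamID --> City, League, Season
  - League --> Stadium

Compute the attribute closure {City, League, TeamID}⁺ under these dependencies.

{City, League, Season, Stadium, TeamID}

Start with {City, League, TeamID}.
League --> Season applies; add {Season} → now {City, League, Season, TeamID}.
TeamID --> Stadium applies; add {Stadium} → now {City, League, Season, Stadium, TeamID}.
No further FD applies.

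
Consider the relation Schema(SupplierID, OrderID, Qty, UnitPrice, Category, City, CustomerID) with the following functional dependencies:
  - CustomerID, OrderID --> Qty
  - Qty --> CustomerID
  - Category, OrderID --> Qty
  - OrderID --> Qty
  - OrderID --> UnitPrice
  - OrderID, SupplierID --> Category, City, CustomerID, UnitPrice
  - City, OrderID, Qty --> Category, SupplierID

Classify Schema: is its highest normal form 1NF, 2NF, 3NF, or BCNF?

1NF

Candidate keys: {City, OrderID}, {OrderID, SupplierID}. Prime attributes: {City, OrderID, SupplierID}.
CustomerID, OrderID --> Qty breaks BCNF: {CustomerID, OrderID}⁺ = {CustomerID, OrderID, Qty, UnitPrice}, so {CustomerID, OrderID} is not a superkey.
CustomerID, OrderID --> Qty has non-prime {Qty} on the right and a non-superkey on the left, so 3NF fails.
{OrderID} is a proper subset of the key {City, OrderID}, and {OrderID}⁺ contains the non-prime attributes {CustomerID, Qty, UnitPrice} — a partial dependency, so 2NF is violated.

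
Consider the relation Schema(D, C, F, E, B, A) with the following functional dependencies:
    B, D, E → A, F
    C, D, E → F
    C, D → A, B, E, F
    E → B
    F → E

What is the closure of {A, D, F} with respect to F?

Start with {A, D, F}.
F → E applies; add {E} → now {A, D, E, F}.
E → B applies; add {B} → now {A, B, D, E, F}.
No further FD applies.

{A, B, D, E, F}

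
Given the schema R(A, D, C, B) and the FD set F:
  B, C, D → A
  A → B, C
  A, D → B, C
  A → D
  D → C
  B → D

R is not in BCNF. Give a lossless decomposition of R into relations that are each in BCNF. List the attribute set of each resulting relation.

{A, B, D}; {C, D}

Candidate keys of the original relation: {A}, {B}.
In {A, B, C, D}, {D} is not a superkey ({D}⁺ restricted to this set is {C, D}), so split on D → C into {C, D} and {A, B, D}.
{C, D} has no BCNF violation.
{A, B, D} has no BCNF violation.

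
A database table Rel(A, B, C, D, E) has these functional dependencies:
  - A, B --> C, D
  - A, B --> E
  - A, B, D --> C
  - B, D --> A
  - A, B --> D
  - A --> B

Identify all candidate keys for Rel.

{A}⁺ = {A, B, C, D, E} — all of the relation — so {A} is a candidate key.
{B, D}⁺ = {A, B, C, D, E} — all of the relation — so {B, D} is a candidate key.
Any other superkey properly contains one of these, so there are no further candidate keys.

{A}, {B, D}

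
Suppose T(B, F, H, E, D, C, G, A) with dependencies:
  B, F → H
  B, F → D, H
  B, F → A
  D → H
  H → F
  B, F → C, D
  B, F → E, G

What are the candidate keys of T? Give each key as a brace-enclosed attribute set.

{B} never appears on the right of any FD, so every key must include it.
{B, D} is a candidate key since {B, D}⁺ = {A, B, C, D, E, F, G, H} covers every attribute.
{B, F} is a candidate key since {B, F}⁺ = {A, B, C, D, E, F, G, H} covers every attribute.
{B, H} is a candidate key since {B, H}⁺ = {A, B, C, D, E, F, G, H} covers every attribute.
Any other superkey properly contains one of these, so there are no further candidate keys.

{B, D}, {B, F}, {B, H}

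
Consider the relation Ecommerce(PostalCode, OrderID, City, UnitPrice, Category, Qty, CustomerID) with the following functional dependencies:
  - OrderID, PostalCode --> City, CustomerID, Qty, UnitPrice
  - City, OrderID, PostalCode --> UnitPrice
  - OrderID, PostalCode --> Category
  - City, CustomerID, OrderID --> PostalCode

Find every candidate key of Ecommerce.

{City, CustomerID, OrderID}, {OrderID, PostalCode}

Attributes never on any right-hand side: {OrderID} — every candidate key must contain it.
Closure of {OrderID, PostalCode} is {Category, City, CustomerID, OrderID, PostalCode, Qty, UnitPrice}, the whole schema; {OrderID, PostalCode} is a candidate key.
Closure of {City, CustomerID, OrderID} is {Category, City, CustomerID, OrderID, PostalCode, Qty, UnitPrice}, the whole schema; {City, CustomerID, OrderID} is a candidate key.
No proper subset of any of these is a key, and no other minimal superkey exists.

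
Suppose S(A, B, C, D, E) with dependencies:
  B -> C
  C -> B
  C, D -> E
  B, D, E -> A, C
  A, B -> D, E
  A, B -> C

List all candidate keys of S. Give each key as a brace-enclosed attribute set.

{A, B}, {A, C}, {B, D}, {C, D}

{A, B}⁺ = {A, B, C, D, E}, which is every attribute, so {A, B} is a candidate key.
{A, C}⁺ = {A, B, C, D, E}, which is every attribute, so {A, C} is a candidate key.
{B, D}⁺ = {A, B, C, D, E}, which is every attribute, so {B, D} is a candidate key.
{C, D}⁺ = {A, B, C, D, E}, which is every attribute, so {C, D} is a candidate key.
These are minimal and exhaustive — every other superkey contains one of them.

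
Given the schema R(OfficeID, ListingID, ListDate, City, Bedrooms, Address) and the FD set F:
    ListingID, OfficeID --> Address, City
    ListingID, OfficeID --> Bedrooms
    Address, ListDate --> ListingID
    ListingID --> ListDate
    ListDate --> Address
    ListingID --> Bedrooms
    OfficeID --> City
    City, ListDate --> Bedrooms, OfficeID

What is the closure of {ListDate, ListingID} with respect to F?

{Address, Bedrooms, ListDate, ListingID}

Start with {ListDate, ListingID}.
ListDate --> Address applies; add {Address} → now {Address, ListDate, ListingID}.
ListingID --> Bedrooms applies; add {Bedrooms} → now {Address, Bedrooms, ListDate, ListingID}.
No further FD applies.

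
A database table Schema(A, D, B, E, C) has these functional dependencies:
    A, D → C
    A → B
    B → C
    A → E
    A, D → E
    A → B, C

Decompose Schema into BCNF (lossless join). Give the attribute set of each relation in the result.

{A, B, E}; {A, D}; {B, C}

Candidate key of the original relation: {A, D}.
{A, B, C, D, E}: {A} determines {A, B, C, E} here but is not a superkey — split on A → B, C, E, giving {A, B, C, E} and {A, D}.
{A, B, C, E}: {B} determines {B, C} here but is not a superkey — split on B → C, giving {B, C} and {A, B, E}.
{B, C} is in BCNF.
{A, B, E} is in BCNF.
{A, D} is in BCNF.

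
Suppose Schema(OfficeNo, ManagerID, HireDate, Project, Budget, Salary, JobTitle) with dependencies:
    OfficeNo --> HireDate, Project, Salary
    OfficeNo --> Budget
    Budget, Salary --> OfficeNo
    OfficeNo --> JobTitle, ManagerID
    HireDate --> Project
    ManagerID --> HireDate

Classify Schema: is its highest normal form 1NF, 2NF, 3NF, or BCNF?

Candidate keys: {Budget, Salary}, {OfficeNo}. Prime attributes: {Budget, OfficeNo, Salary}.
For HireDate --> Project we have {HireDate}⁺ = {HireDate, Project}; {HireDate} is not a superkey, so BCNF fails.
HireDate --> Project determines the non-prime attribute {Project} from a non-superkey — 3NF is violated.
Checking every proper subset of each key, none determines a non-prime attribute — 2NF is satisfied.

2NF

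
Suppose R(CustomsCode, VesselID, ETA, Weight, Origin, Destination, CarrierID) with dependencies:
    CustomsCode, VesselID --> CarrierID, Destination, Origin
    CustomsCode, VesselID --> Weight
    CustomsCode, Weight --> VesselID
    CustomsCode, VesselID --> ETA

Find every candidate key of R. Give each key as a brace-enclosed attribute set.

{CustomsCode, VesselID}, {CustomsCode, Weight}

Attributes never on any right-hand side: {CustomsCode} — every candidate key must contain it.
{CustomsCode, VesselID}⁺ = {CarrierID, CustomsCode, Destination, ETA, Origin, VesselID, Weight} — all of the relation — so {CustomsCode, VesselID} is a candidate key.
{CustomsCode, Weight}⁺ = {CarrierID, CustomsCode, Destination, ETA, Origin, VesselID, Weight} — all of the relation — so {CustomsCode, Weight} is a candidate key.
These are minimal and exhaustive — every other superkey contains one of them.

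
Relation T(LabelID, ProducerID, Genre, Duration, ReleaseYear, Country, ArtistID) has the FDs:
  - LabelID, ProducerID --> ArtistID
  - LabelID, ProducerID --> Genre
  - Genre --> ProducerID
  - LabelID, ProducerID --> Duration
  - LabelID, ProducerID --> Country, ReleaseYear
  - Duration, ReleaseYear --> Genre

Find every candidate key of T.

No FD produces {LabelID}, so it must be in every candidate key.
{Genre, LabelID}⁺ = {ArtistID, Country, Duration, Genre, LabelID, ProducerID, ReleaseYear}, which is every attribute, so {Genre, LabelID} is a candidate key.
{LabelID, ProducerID}⁺ = {ArtistID, Country, Duration, Genre, LabelID, ProducerID, ReleaseYear}, which is every attribute, so {LabelID, ProducerID} is a candidate key.
{Duration, LabelID, ReleaseYear}⁺ = {ArtistID, Country, Duration, Genre, LabelID, ProducerID, ReleaseYear}, which is every attribute, so {Duration, LabelID, ReleaseYear} is a candidate key.
Any other superkey properly contains one of these, so there are no further candidate keys.

{Duration, LabelID, ReleaseYear}, {Genre, LabelID}, {LabelID, ProducerID}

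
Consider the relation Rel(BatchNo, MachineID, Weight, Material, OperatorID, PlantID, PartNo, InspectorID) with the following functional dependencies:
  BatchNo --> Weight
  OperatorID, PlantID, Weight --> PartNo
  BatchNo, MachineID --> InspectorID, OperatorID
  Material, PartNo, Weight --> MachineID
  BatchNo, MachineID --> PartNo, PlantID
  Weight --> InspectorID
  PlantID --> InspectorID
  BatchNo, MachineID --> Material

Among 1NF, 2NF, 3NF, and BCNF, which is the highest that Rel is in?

1NF

Candidate keys: {BatchNo, MachineID}, {BatchNo, Material, OperatorID, PlantID}, {BatchNo, Material, PartNo}. Prime attributes: {BatchNo, MachineID, Material, OperatorID, PartNo, PlantID}.
For BatchNo --> Weight we have {BatchNo}⁺ = {BatchNo, InspectorID, Weight}; {BatchNo} is not a superkey, so BCNF fails.
Because {Weight} is non-prime and the left side of BatchNo --> Weight is not a superkey, the relation is not in 3NF.
Since {BatchNo} ⊂ {BatchNo, MachineID} and {BatchNo}⁺ ⊇ {InspectorID, Weight} with {InspectorID, Weight} non-prime, there is a partial dependency; 2NF fails.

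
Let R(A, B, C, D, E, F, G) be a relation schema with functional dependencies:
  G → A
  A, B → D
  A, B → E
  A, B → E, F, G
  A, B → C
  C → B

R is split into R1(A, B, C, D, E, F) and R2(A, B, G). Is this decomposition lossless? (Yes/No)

R1 ∩ R2 = {A, B}; its closure under F is {A, B, C, D, E, F, G}.
This includes all of R1, so the common attributes are a superkey of R1 — the join is lossless.

Yes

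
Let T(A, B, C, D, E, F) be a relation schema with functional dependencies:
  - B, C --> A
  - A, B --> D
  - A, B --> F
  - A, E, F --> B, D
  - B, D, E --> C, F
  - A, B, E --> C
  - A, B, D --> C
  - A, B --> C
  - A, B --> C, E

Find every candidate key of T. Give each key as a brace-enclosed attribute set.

{A, B}, {A, E, F}, {B, C}, {B, D, E}

{A, B}⁺ = {A, B, C, D, E, F}, which is every attribute, so {A, B} is a candidate key.
{B, C}⁺ = {A, B, C, D, E, F}, which is every attribute, so {B, C} is a candidate key.
{A, E, F}⁺ = {A, B, C, D, E, F}, which is every attribute, so {A, E, F} is a candidate key.
{B, D, E}⁺ = {A, B, C, D, E, F}, which is every attribute, so {B, D, E} is a candidate key.
These are minimal and exhaustive — every other superkey contains one of them.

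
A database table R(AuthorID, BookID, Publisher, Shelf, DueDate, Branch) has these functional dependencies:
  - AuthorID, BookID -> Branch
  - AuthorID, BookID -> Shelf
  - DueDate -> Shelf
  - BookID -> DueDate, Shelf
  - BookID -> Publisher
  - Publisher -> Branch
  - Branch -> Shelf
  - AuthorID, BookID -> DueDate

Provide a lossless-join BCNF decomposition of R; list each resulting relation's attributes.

{AuthorID, BookID}; {BookID, DueDate, Publisher}; {Branch, Publisher}; {DueDate, Shelf}

Candidate key of the original relation: {AuthorID, BookID}.
In {AuthorID, BookID, Branch, DueDate, Publisher, Shelf}, {DueDate} is not a superkey ({DueDate}⁺ restricted to this set is {DueDate, Shelf}), so split on DueDate -> Shelf into {DueDate, Shelf} and {AuthorID, BookID, Branch, DueDate, Publisher}.
{DueDate, Shelf} is in BCNF.
In {AuthorID, BookID, Branch, DueDate, Publisher}, {BookID} is not a superkey ({BookID}⁺ restricted to this set is {BookID, Branch, DueDate, Publisher}), so split on BookID -> Branch, DueDate, Publisher into {BookID, Branch, DueDate, Publisher} and {AuthorID, BookID}.
In {BookID, Branch, DueDate, Publisher}, {Publisher} is not a superkey ({Publisher}⁺ restricted to this set is {Branch, Publisher}), so split on Publisher -> Branch into {Branch, Publisher} and {BookID, DueDate, Publisher}.
{Branch, Publisher} is in BCNF.
{BookID, DueDate, Publisher} is in BCNF.
{AuthorID, BookID} is in BCNF.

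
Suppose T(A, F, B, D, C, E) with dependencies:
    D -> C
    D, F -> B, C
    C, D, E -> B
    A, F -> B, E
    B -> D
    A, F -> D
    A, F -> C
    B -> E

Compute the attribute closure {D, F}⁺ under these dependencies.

Start with {D, F}.
D -> C applies; add {C} → now {C, D, F}.
D, F -> B, C applies; add {B} → now {B, C, D, F}.
B -> E applies; add {E} → now {B, C, D, E, F}.
No further FD applies.

{B, C, D, E, F}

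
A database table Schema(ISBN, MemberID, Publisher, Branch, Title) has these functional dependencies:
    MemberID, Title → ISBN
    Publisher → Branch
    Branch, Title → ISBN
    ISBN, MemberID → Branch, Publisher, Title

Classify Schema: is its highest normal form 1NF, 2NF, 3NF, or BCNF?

2NF

Candidate keys: {ISBN, MemberID}, {MemberID, Title}. Prime attributes: {ISBN, MemberID, Title}.
Publisher → Branch breaks BCNF: {Publisher}⁺ = {Branch, Publisher}, so {Publisher} is not a superkey.
Because {Branch} is non-prime and the left side of Publisher → Branch is not a superkey, the relation is not in 3NF.
No non-prime attribute depends on a proper subset of any candidate key, so 2NF holds.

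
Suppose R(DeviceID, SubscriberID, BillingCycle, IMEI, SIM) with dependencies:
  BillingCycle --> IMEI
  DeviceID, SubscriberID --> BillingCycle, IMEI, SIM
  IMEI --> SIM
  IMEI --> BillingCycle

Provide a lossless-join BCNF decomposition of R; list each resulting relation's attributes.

Candidate key of the original relation: {DeviceID, SubscriberID}.
In {BillingCycle, DeviceID, IMEI, SIM, SubscriberID}, {BillingCycle} is not a superkey ({BillingCycle}⁺ restricted to this set is {BillingCycle, IMEI, SIM}), so split on BillingCycle --> IMEI, SIM into {BillingCycle, IMEI, SIM} and {BillingCycle, DeviceID, SubscriberID}.
{BillingCycle, IMEI, SIM}: every determinant is a superkey — BCNF.
{BillingCycle, DeviceID, SubscriberID}: every determinant is a superkey — BCNF.

{BillingCycle, DeviceID, SubscriberID}; {BillingCycle, IMEI, SIM}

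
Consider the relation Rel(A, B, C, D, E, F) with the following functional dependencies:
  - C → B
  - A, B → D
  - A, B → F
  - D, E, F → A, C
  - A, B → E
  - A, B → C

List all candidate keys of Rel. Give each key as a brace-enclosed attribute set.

{A, B}⁺ = {A, B, C, D, E, F} — all of the relation — so {A, B} is a candidate key.
{A, C}⁺ = {A, B, C, D, E, F} — all of the relation — so {A, C} is a candidate key.
{D, E, F}⁺ = {A, B, C, D, E, F} — all of the relation — so {D, E, F} is a candidate key.
These are minimal and exhaustive — every other superkey contains one of them.

{A, B}, {A, C}, {D, E, F}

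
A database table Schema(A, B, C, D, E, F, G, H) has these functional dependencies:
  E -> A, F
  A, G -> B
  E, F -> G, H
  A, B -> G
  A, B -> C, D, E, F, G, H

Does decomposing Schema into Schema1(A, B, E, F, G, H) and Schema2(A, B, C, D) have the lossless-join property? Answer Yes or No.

Schema1 ∩ Schema2 = {A, B}; its closure under F is {A, B, C, D, E, F, G, H}.
Since Schema1 ⊆ {A, B, C, D, E, F, G, H}, the intersection is a superkey of Schema1; the decomposition is lossless.

Yes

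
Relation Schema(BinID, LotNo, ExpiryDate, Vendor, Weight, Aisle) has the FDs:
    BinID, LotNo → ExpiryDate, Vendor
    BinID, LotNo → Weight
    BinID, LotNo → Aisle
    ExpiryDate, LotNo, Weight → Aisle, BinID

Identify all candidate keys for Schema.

{BinID, LotNo}, {ExpiryDate, LotNo, Weight}

No FD produces {LotNo}, so it must be in every candidate key.
{BinID, LotNo}⁺ = {Aisle, BinID, ExpiryDate, LotNo, Vendor, Weight} — all of the relation — so {BinID, LotNo} is a candidate key.
{ExpiryDate, LotNo, Weight}⁺ = {Aisle, BinID, ExpiryDate, LotNo, Vendor, Weight} — all of the relation — so {ExpiryDate, LotNo, Weight} is a candidate key.
These are minimal and exhaustive — every other superkey contains one of them.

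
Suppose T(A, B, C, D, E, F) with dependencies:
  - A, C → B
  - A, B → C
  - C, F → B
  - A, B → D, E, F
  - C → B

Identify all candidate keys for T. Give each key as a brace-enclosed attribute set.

No FD produces {A}, so it must be in every candidate key.
{A, B}⁺ = {A, B, C, D, E, F}, which is every attribute, so {A, B} is a candidate key.
{A, C}⁺ = {A, B, C, D, E, F}, which is every attribute, so {A, C} is a candidate key.
These are minimal and exhaustive — every other superkey contains one of them.

{A, B}, {A, C}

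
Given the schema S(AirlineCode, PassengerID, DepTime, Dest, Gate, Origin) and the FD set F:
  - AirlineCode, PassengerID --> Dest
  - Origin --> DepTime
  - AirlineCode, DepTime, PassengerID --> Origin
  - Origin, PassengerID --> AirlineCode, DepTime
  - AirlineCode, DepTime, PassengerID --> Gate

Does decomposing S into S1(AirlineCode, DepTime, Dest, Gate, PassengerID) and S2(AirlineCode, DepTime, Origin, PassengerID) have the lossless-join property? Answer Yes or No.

Yes

The shared attributes are {AirlineCode, DepTime, PassengerID} and {AirlineCode, DepTime, PassengerID}⁺ = {AirlineCode, DepTime, Dest, Gate, Origin, PassengerID}.
This includes all of S1, so the common attributes are a superkey of S1 — the join is lossless.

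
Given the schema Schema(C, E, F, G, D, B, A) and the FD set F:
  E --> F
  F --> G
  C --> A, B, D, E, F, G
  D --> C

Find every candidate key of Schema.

{C}⁺ = {A, B, C, D, E, F, G}, which is every attribute, so {C} is a candidate key.
{D}⁺ = {A, B, C, D, E, F, G}, which is every attribute, so {D} is a candidate key.
These are minimal and exhaustive — every other superkey contains one of them.

{C}, {D}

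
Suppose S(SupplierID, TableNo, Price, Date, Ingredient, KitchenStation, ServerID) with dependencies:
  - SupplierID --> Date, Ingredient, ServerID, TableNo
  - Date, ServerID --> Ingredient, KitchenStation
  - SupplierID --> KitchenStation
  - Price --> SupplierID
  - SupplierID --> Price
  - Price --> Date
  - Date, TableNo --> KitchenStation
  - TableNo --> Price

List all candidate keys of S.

{Price}, {SupplierID}, {TableNo}

{Price} is a candidate key since {Price}⁺ = {Date, Ingredient, KitchenStation, Price, ServerID, SupplierID, TableNo} covers every attribute.
{SupplierID} is a candidate key since {SupplierID}⁺ = {Date, Ingredient, KitchenStation, Price, ServerID, SupplierID, TableNo} covers every attribute.
{TableNo} is a candidate key since {TableNo}⁺ = {Date, Ingredient, KitchenStation, Price, ServerID, SupplierID, TableNo} covers every attribute.
No proper subset of any of these is a key, and no other minimal superkey exists.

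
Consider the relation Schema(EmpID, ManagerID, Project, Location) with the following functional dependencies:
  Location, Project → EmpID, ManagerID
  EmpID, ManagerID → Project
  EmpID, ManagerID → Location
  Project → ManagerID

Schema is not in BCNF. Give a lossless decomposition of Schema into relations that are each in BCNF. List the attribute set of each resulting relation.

Candidate keys of the original relation: {EmpID, ManagerID}, {EmpID, Project}, {Location, Project}.
Within {EmpID, Location, ManagerID, Project}: {Project}⁺ ∩ {EmpID, Location, ManagerID, Project} = {ManagerID, Project}, not the whole set, so Project → ManagerID violates BCNF; decompose into {ManagerID, Project} and {EmpID, Location, Project}.
{ManagerID, Project}: every determinant is a superkey — BCNF.
{EmpID, Location, Project}: every determinant is a superkey — BCNF.

{EmpID, Location, Project}; {ManagerID, Project}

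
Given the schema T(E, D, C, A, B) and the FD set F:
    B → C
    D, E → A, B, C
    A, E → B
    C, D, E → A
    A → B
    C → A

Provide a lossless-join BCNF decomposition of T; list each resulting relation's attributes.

{A, B, C}; {B, D, E}

Candidate key of the original relation: {D, E}.
In {A, B, C, D, E}, {B} is not a superkey ({B}⁺ restricted to this set is {A, B, C}), so split on B → A, C into {A, B, C} and {B, D, E}.
{A, B, C} is in BCNF.
{B, D, E} is in BCNF.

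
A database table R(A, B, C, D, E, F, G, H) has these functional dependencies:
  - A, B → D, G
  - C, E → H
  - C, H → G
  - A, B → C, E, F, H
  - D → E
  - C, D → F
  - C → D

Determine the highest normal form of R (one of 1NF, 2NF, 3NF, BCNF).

2NF

Candidate key: {A, B}. Prime attributes: {A, B}.
C, E → H breaks BCNF: {C, E}⁺ = {C, D, E, F, G, H}, so {C, E} is not a superkey.
C, E → H determines the non-prime attribute {H} from a non-superkey — 3NF is violated.
Checking every proper subset of each key, none determines a non-prime attribute — 2NF is satisfied.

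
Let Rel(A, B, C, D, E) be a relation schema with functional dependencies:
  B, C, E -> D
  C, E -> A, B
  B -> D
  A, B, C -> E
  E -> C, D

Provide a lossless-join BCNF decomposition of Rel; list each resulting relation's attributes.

Candidate keys of the original relation: {A, B, C}, {E}.
In {A, B, C, D, E}, {B} is not a superkey ({B}⁺ restricted to this set is {B, D}), so split on B -> D into {B, D} and {A, B, C, E}.
{B, D}: every determinant is a superkey — BCNF.
{A, B, C, E}: every determinant is a superkey — BCNF.

{A, B, C, E}; {B, D}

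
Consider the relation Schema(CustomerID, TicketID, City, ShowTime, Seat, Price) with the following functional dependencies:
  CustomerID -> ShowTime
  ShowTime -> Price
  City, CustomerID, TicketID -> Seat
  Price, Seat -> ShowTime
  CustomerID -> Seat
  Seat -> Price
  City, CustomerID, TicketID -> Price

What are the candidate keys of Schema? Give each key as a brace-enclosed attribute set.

{City, CustomerID, TicketID} never appear on the right of any FD, so every key must include all of them.
{City, CustomerID, TicketID} is a candidate key since {City, CustomerID, TicketID}⁺ = {City, CustomerID, Price, Seat, ShowTime, TicketID} covers every attribute.
Every other attribute set either contains this one or has a smaller closure.

{City, CustomerID, TicketID}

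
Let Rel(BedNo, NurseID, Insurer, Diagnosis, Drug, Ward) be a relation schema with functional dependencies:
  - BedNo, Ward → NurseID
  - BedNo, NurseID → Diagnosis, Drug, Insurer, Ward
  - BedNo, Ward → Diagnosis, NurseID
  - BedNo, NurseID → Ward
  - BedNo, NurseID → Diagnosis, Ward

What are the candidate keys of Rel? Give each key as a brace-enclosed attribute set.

{BedNo, NurseID}, {BedNo, Ward}

{BedNo} never appears on the right of any FD, so every key must include it.
{BedNo, NurseID}⁺ = {BedNo, Diagnosis, Drug, Insurer, NurseID, Ward} — all of the relation — so {BedNo, NurseID} is a candidate key.
{BedNo, Ward}⁺ = {BedNo, Diagnosis, Drug, Insurer, NurseID, Ward} — all of the relation — so {BedNo, Ward} is a candidate key.
No proper subset of any of these is a key, and no other minimal superkey exists.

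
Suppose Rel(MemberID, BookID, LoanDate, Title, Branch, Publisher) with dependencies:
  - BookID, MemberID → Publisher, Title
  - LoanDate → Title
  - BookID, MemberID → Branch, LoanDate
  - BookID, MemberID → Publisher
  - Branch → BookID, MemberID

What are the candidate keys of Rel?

{Branch}⁺ = {BookID, Branch, LoanDate, MemberID, Publisher, Title}, which is every attribute, so {Branch} is a candidate key.
{BookID, MemberID}⁺ = {BookID, Branch, LoanDate, MemberID, Publisher, Title}, which is every attribute, so {BookID, MemberID} is a candidate key.
No proper subset of any of these is a key, and no other minimal superkey exists.

{BookID, MemberID}, {Branch}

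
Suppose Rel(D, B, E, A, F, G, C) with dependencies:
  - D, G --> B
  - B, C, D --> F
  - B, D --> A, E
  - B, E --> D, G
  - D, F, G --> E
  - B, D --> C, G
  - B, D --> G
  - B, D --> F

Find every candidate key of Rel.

{B, D}, {B, E}, {D, G}

{B, D}⁺ = {A, B, C, D, E, F, G} — all of the relation — so {B, D} is a candidate key.
{B, E}⁺ = {A, B, C, D, E, F, G} — all of the relation — so {B, E} is a candidate key.
{D, G}⁺ = {A, B, C, D, E, F, G} — all of the relation — so {D, G} is a candidate key.
These are minimal and exhaustive — every other superkey contains one of them.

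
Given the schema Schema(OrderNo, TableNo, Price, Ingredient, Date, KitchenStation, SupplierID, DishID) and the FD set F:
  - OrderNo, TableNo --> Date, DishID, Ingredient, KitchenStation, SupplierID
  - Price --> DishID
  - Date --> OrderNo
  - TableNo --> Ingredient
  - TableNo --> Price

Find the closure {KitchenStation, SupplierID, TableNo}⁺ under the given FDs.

Start with {KitchenStation, SupplierID, TableNo}.
TableNo --> Ingredient applies; add {Ingredient} → now {Ingredient, KitchenStation, SupplierID, TableNo}.
TableNo --> Price applies; add {Price} → now {Ingredient, KitchenStation, Price, SupplierID, TableNo}.
Price --> DishID applies; add {DishID} → now {DishID, Ingredient, KitchenStation, Price, SupplierID, TableNo}.
No further FD applies.

{DishID, Ingredient, KitchenStation, Price, SupplierID, TableNo}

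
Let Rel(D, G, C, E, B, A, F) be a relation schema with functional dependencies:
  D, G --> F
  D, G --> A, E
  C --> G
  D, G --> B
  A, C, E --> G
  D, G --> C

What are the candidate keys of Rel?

{C, D}, {D, G}

Attributes never on any right-hand side: {D} — every candidate key must contain it.
{C, D}⁺ = {A, B, C, D, E, F, G} — all of the relation — so {C, D} is a candidate key.
{D, G}⁺ = {A, B, C, D, E, F, G} — all of the relation — so {D, G} is a candidate key.
No proper subset of any of these is a key, and no other minimal superkey exists.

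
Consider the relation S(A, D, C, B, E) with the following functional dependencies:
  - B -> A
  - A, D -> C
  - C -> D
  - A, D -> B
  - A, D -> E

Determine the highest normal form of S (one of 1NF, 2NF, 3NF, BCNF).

3NF

Candidate keys: {A, C}, {A, D}, {B, C}, {B, D}. Prime attributes: {A, B, C, D}.
B -> A: {B}⁺ = {A, B}, which is not all of the attributes, so the left side is not a superkey — BCNF is violated.
But every attribute on its right side ({A}) is prime, and the same holds for every other non-superkey FD, so 3NF still holds.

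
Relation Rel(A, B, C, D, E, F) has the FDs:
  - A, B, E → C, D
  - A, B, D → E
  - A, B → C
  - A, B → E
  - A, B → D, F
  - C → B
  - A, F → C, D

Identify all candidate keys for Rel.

Attributes never on any right-hand side: {A} — every candidate key must contain it.
{A, B}⁺ = {A, B, C, D, E, F}, which is every attribute, so {A, B} is a candidate key.
{A, C}⁺ = {A, B, C, D, E, F}, which is every attribute, so {A, C} is a candidate key.
{A, F}⁺ = {A, B, C, D, E, F}, which is every attribute, so {A, F} is a candidate key.
Any other superkey properly contains one of these, so there are no further candidate keys.

{A, B}, {A, C}, {A, F}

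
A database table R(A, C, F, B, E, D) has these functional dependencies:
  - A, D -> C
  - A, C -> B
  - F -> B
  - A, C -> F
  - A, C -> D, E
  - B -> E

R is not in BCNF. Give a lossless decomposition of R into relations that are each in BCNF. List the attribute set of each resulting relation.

Candidate keys of the original relation: {A, C}, {A, D}.
{A, B, C, D, E, F}: {F} determines {B, E, F} here but is not a superkey — split on F -> B, E, giving {B, E, F} and {A, C, D, F}.
{B, E, F}: {B} determines {B, E} here but is not a superkey — split on B -> E, giving {B, E} and {B, F}.
{B, E} is in BCNF.
{B, F} is in BCNF.
{A, C, D, F} is in BCNF.

{A, C, D, F}; {B, E}; {B, F}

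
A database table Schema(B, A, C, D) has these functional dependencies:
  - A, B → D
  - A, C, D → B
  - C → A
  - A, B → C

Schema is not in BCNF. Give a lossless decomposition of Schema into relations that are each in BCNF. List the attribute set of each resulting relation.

Candidate keys of the original relation: {A, B}, {B, C}, {C, D}.
In {A, B, C, D}, {C} is not a superkey ({C}⁺ restricted to this set is {A, C}), so split on C → A into {A, C} and {B, C, D}.
{A, C} is in BCNF.
{B, C, D} is in BCNF.

{A, C}; {B, C, D}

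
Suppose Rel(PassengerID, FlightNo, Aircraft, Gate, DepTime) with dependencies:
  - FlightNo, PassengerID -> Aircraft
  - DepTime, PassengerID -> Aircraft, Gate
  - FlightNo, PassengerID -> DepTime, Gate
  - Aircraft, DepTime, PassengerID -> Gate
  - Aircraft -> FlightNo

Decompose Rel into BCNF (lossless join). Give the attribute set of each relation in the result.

Candidate keys of the original relation: {Aircraft, PassengerID}, {DepTime, PassengerID}, {FlightNo, PassengerID}.
In {Aircraft, DepTime, FlightNo, Gate, PassengerID}, {Aircraft} is not a superkey ({Aircraft}⁺ restricted to this set is {Aircraft, FlightNo}), so split on Aircraft -> FlightNo into {Aircraft, FlightNo} and {Aircraft, DepTime, Gate, PassengerID}.
{Aircraft, FlightNo}: every determinant is a superkey — BCNF.
{Aircraft, DepTime, Gate, PassengerID}: every determinant is a superkey — BCNF.

{Aircraft, DepTime, Gate, PassengerID}; {Aircraft, FlightNo}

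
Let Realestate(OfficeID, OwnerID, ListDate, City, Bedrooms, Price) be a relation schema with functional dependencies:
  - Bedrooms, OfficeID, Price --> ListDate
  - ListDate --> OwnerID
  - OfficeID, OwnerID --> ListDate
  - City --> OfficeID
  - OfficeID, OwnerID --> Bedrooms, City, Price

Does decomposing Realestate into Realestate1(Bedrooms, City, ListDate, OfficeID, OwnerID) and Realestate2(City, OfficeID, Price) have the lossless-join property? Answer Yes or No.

Realestate1 ∩ Realestate2 = {City, OfficeID}; its closure under F is {City, OfficeID}.
Neither Realestate1 nor Realestate2 is contained in that closure, so the decomposition is lossy.

No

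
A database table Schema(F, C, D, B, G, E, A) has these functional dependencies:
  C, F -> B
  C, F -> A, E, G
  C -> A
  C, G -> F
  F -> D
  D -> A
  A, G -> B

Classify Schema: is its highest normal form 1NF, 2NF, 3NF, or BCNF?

1NF

Candidate keys: {C, F}, {C, G}. Prime attributes: {C, F, G}.
C -> A breaks BCNF: {C}⁺ = {A, C}, so {C} is not a superkey.
Because {A} is non-prime and the left side of C -> A is not a superkey, the relation is not in 3NF.
{C} is a proper subset of the key {C, F}, and {C}⁺ contains the non-prime attribute {A} — a partial dependency, so 2NF is violated.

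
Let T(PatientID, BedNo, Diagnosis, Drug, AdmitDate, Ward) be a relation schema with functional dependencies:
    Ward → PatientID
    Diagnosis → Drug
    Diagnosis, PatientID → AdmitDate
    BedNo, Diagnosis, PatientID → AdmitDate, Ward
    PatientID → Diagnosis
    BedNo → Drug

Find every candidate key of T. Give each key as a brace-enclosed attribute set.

No FD produces {BedNo}, so it must be in every candidate key.
Closure of {BedNo, PatientID} is {AdmitDate, BedNo, Diagnosis, Drug, PatientID, Ward}, the whole schema; {BedNo, PatientID} is a candidate key.
Closure of {BedNo, Ward} is {AdmitDate, BedNo, Diagnosis, Drug, PatientID, Ward}, the whole schema; {BedNo, Ward} is a candidate key.
No proper subset of any of these is a key, and no other minimal superkey exists.

{BedNo, PatientID}, {BedNo, Ward}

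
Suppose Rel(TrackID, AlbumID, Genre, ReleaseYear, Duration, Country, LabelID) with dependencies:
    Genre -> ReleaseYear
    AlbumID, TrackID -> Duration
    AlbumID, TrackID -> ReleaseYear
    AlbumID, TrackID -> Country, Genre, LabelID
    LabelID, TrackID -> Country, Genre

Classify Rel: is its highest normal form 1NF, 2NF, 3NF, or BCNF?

2NF

Candidate key: {AlbumID, TrackID}. Prime attributes: {AlbumID, TrackID}.
Genre -> ReleaseYear breaks BCNF: {Genre}⁺ = {Genre, ReleaseYear}, so {Genre} is not a superkey.
Because {ReleaseYear} is non-prime and the left side of Genre -> ReleaseYear is not a superkey, the relation is not in 3NF.
Checking every proper subset of each key, none determines a non-prime attribute — 2NF is satisfied.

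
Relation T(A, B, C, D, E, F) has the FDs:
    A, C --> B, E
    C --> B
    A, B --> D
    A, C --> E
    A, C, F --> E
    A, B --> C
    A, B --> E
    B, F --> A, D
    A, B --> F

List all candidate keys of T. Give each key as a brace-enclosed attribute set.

{A, B}, {A, C}, {B, F}, {C, F}

{A, B}⁺ = {A, B, C, D, E, F}, which is every attribute, so {A, B} is a candidate key.
{A, C}⁺ = {A, B, C, D, E, F}, which is every attribute, so {A, C} is a candidate key.
{B, F}⁺ = {A, B, C, D, E, F}, which is every attribute, so {B, F} is a candidate key.
{C, F}⁺ = {A, B, C, D, E, F}, which is every attribute, so {C, F} is a candidate key.
No proper subset of any of these is a key, and no other minimal superkey exists.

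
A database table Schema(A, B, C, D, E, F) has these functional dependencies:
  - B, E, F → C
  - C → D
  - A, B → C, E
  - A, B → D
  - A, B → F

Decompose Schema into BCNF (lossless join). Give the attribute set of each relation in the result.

{A, B, E, F}; {B, C, E, F}; {C, D}

Candidate key of the original relation: {A, B}.
{A, B, C, D, E, F}: {B, E, F} determines {B, C, D, E, F} here but is not a superkey — split on B, E, F → C, D, giving {B, C, D, E, F} and {A, B, E, F}.
{B, C, D, E, F}: {C} determines {C, D} here but is not a superkey — split on C → D, giving {C, D} and {B, C, E, F}.
{C, D}: every determinant is a superkey — BCNF.
{B, C, E, F}: every determinant is a superkey — BCNF.
{A, B, E, F}: every determinant is a superkey — BCNF.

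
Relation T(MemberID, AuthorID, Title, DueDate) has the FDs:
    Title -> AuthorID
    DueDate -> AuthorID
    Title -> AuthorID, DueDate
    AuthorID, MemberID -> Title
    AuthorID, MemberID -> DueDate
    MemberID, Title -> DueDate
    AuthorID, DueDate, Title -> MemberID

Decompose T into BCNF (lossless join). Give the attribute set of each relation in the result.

Candidate keys of the original relation: {AuthorID, MemberID}, {DueDate, MemberID}, {Title}.
In {AuthorID, DueDate, MemberID, Title}, {DueDate} is not a superkey ({DueDate}⁺ restricted to this set is {AuthorID, DueDate}), so split on DueDate -> AuthorID into {AuthorID, DueDate} and {DueDate, MemberID, Title}.
{AuthorID, DueDate} has no BCNF violation.
{DueDate, MemberID, Title} has no BCNF violation.

{AuthorID, DueDate}; {DueDate, MemberID, Title}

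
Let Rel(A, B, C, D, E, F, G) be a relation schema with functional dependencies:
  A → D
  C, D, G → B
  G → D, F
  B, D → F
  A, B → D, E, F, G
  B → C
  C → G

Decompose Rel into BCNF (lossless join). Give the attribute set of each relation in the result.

{A, B, E}; {A, D}; {B, C, G}; {F, G}

Candidate keys of the original relation: {A, B}, {A, C}.
Within {A, B, C, D, E, F, G}: {A}⁺ ∩ {A, B, C, D, E, F, G} = {A, D}, not the whole set, so A → D violates BCNF; decompose into {A, D} and {A, B, C, E, F, G}.
{A, D} has no BCNF violation.
Within {A, B, C, E, F, G}: {G}⁺ ∩ {A, B, C, E, F, G} = {F, G}, not the whole set, so G → F violates BCNF; decompose into {F, G} and {A, B, C, E, G}.
{F, G} has no BCNF violation.
Within {A, B, C, E, G}: {B}⁺ ∩ {A, B, C, E, G} = {B, C, G}, not the whole set, so B → C, G violates BCNF; decompose into {B, C, G} and {A, B, E}.
{B, C, G} has no BCNF violation.
{A, B, E} has no BCNF violation.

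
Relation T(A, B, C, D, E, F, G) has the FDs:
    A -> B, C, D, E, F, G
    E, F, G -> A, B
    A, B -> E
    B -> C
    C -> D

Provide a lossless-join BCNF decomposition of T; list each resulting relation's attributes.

{A, B, E, F, G}; {B, C}; {C, D}

Candidate keys of the original relation: {A}, {E, F, G}.
Within {A, B, C, D, E, F, G}: {B}⁺ ∩ {A, B, C, D, E, F, G} = {B, C, D}, not the whole set, so B -> C, D violates BCNF; decompose into {B, C, D} and {A, B, E, F, G}.
Within {B, C, D}: {C}⁺ ∩ {B, C, D} = {C, D}, not the whole set, so C -> D violates BCNF; decompose into {C, D} and {B, C}.
{C, D}: every determinant is a superkey — BCNF.
{B, C}: every determinant is a superkey — BCNF.
{A, B, E, F, G}: every determinant is a superkey — BCNF.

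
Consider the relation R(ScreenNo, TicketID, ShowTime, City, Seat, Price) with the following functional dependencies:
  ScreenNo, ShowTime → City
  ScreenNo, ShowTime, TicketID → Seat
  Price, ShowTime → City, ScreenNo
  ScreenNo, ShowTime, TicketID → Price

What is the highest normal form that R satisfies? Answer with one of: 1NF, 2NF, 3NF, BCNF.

Candidate keys: {Price, ShowTime, TicketID}, {ScreenNo, ShowTime, TicketID}. Prime attributes: {Price, ScreenNo, ShowTime, TicketID}.
For ScreenNo, ShowTime → City we have {ScreenNo, ShowTime}⁺ = {City, ScreenNo, ShowTime}; {ScreenNo, ShowTime} is not a superkey, so BCNF fails.
ScreenNo, ShowTime → City has non-prime {City} on the right and a non-superkey on the left, so 3NF fails.
{Price, ShowTime} is a proper subset of the key {Price, ShowTime, TicketID}, and {Price, ShowTime}⁺ contains the non-prime attribute {City} — a partial dependency, so 2NF is violated.

1NF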